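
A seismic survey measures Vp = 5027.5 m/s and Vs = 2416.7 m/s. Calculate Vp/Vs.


Vp/Vs = 5027.5 / 2416.7
= 2.0803

2.0803


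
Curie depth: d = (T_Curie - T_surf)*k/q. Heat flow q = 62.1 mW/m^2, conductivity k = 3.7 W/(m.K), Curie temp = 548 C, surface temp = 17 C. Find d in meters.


T_Curie - T_surf = 548 - 17 = 531 C
Convert q to W/m^2: 62.1 mW/m^2 = 0.0621 W/m^2
d = 531 * 3.7 / 0.0621 = 31637.68 m

31637.68


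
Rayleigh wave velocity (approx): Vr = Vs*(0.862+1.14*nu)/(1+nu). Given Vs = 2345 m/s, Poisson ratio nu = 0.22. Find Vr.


Numerator factor = 0.862 + 1.14*0.22 = 1.1128
Denominator = 1 + 0.22 = 1.22
Vr = 2345 * 1.1128 / 1.22 = 2138.95 m/s

2138.95


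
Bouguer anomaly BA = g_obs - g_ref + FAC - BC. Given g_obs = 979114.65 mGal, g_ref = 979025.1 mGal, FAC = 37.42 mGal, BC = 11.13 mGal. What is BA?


BA = g_obs - g_ref + FAC - BC
= 979114.65 - 979025.1 + 37.42 - 11.13
= 115.84 mGal

115.84


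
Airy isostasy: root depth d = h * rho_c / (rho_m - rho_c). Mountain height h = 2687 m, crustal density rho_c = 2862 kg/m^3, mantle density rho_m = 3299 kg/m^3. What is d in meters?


rho_m - rho_c = 3299 - 2862 = 437
d = 2687 * 2862 / 437
= 7690194 / 437
= 17597.7 m

17597.7


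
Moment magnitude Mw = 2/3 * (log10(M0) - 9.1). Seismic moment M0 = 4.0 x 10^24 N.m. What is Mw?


log10(M0) = log10(4.0 x 10^24) = 24.6021
Mw = 2/3 * (24.6021 - 9.1)
= 2/3 * 15.5021
= 10.33

10.33


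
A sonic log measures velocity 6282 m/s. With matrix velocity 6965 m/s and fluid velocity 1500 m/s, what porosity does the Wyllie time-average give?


1/V - 1/Vm = 1/6282 - 1/6965 = 1.561e-05
1/Vf - 1/Vm = 1/1500 - 1/6965 = 0.00052309
phi = 1.561e-05 / 0.00052309 = 0.0298

0.0298


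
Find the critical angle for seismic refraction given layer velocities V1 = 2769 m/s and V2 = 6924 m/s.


V1/V2 = 2769/6924 = 0.399913
theta_c = arcsin(0.399913) = 23.5728 degrees

23.5728


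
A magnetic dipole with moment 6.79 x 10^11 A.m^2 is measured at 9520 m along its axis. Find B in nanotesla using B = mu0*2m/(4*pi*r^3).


m = 6.79 x 10^11 = 679000000000 A.m^2
2m = 1358000000000 A.m^2
r^3 = 9520^3 = 862801408000
B = (4pi*10^-7) * 1358000000000 / (4*pi * 862801408000) * 1e9
= 1706513.12943 / 10842282259518.92 * 1e9
= 157.3943 nT

157.3943


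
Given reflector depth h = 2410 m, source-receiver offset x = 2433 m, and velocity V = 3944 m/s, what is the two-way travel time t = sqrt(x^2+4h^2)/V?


x^2 + 4h^2 = 2433^2 + 4*2410^2 = 5919489 + 23232400 = 29151889
sqrt(29151889) = 5399.2489
t = 5399.2489 / 3944 = 1.369 s

1.369


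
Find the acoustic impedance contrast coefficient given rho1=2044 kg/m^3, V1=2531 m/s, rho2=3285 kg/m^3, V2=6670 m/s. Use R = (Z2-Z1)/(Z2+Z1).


Z1 = 2044 * 2531 = 5173364
Z2 = 3285 * 6670 = 21910950
R = (21910950 - 5173364) / (21910950 + 5173364) = 16737586 / 27084314 = 0.618

0.618


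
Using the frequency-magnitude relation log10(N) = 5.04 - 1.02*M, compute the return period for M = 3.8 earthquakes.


log10(N) = 5.04 - 1.02*3.8 = 1.164
N = 10^1.164 = 14.588143
T = 1/N = 1/14.588143 = 0.0685 years

0.0685


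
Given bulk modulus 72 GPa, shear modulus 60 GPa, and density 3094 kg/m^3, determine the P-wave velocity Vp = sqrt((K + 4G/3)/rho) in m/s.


First compute the effective modulus:
K + 4G/3 = 72e9 + 4*60e9/3 = 152000000000.0 Pa
Then divide by density:
152000000000.0 / 3094 = 49127343.245 Pa/(kg/m^3)
Take the square root:
Vp = sqrt(49127343.245) = 7009.09 m/s

7009.09


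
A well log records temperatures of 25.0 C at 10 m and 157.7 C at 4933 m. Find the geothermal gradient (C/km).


dT = 157.7 - 25.0 = 132.7 C
dz = 4933 - 10 = 4923 m
gradient = dT/dz * 1000 = 132.7/4923 * 1000 = 26.9551 C/km

26.9551


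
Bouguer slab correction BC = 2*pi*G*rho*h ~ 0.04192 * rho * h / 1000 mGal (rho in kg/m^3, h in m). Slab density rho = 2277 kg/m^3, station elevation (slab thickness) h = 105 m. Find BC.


BC = 0.04192 * rho * h / 1000
= 0.04192 * 2277 * 105 / 1000
= 10.0224 mGal

10.0224


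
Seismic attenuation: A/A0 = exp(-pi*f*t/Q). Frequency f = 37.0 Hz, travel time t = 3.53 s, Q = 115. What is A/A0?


pi*f*t/Q = pi*37.0*3.53/115 = 3.56803
A/A0 = exp(-3.56803) = 0.028211

0.028211


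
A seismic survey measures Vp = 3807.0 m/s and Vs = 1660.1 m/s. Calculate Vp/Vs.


Vp/Vs = 3807.0 / 1660.1
= 2.2932

2.2932


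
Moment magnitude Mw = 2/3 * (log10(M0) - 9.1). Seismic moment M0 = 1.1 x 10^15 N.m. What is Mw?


log10(M0) = log10(1.1 x 10^15) = 15.0414
Mw = 2/3 * (15.0414 - 9.1)
= 2/3 * 5.9414
= 3.96

3.96


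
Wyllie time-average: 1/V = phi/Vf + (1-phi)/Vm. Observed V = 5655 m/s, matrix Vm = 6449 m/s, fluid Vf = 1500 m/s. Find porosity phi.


1/V - 1/Vm = 1/5655 - 1/6449 = 2.177e-05
1/Vf - 1/Vm = 1/1500 - 1/6449 = 0.0005116
phi = 2.177e-05 / 0.0005116 = 0.0426

0.0426


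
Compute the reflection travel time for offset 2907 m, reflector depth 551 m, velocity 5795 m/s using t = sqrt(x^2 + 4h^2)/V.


x^2 + 4h^2 = 2907^2 + 4*551^2 = 8450649 + 1214404 = 9665053
sqrt(9665053) = 3108.8668
t = 3108.8668 / 5795 = 0.5365 s

0.5365


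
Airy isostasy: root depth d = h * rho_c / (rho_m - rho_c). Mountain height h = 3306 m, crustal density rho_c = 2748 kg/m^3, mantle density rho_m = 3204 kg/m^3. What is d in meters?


rho_m - rho_c = 3204 - 2748 = 456
d = 3306 * 2748 / 456
= 9084888 / 456
= 19923.0 m

19923.0


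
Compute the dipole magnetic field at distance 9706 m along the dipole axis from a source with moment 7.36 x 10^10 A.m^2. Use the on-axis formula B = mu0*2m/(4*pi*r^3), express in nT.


m = 7.36 x 10^10 = 73600000000 A.m^2
2m = 147200000000 A.m^2
r^3 = 9706^3 = 914367667816
B = (4pi*10^-7) * 147200000000 / (4*pi * 914367667816) * 1e9
= 184976.975443 / 11490282991563.11 * 1e9
= 16.0986 nT

16.0986


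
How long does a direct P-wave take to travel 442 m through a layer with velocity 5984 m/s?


t = x / V
= 442 / 5984
= 0.0739 s

0.0739


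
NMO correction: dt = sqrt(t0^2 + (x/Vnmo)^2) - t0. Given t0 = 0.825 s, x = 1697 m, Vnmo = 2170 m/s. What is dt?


x/Vnmo = 1697/2170 = 0.782028
(x/Vnmo)^2 = 0.611567
t0^2 = 0.680625
sqrt(0.680625 + 0.611567) = 1.136746
dt = 1.136746 - 0.825 = 0.311746

0.311746


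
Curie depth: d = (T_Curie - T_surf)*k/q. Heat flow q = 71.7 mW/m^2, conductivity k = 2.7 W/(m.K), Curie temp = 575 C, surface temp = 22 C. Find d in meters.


T_Curie - T_surf = 575 - 22 = 553 C
Convert q to W/m^2: 71.7 mW/m^2 = 0.0717 W/m^2
d = 553 * 2.7 / 0.0717 = 20824.27 m

20824.27


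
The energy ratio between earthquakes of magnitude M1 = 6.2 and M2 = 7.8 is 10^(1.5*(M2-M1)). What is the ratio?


M2 - M1 = 7.8 - 6.2 = 1.6
1.5 * 1.6 = 2.4
ratio = 10^2.4 = 251.19

251.19


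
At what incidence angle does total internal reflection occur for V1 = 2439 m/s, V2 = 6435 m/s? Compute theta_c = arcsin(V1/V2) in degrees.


V1/V2 = 2439/6435 = 0.379021
theta_c = arcsin(0.379021) = 22.2731 degrees

22.2731


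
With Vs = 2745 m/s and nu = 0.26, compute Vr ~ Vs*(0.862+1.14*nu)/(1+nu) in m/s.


Numerator factor = 0.862 + 1.14*0.26 = 1.1584
Denominator = 1 + 0.26 = 1.26
Vr = 2745 * 1.1584 / 1.26 = 2523.66 m/s

2523.66


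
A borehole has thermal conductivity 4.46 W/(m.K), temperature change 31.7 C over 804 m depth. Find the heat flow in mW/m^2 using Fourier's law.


q = k * dT / dz * 1000
= 4.46 * 31.7 / 804 * 1000
= 0.175848 * 1000
= 175.8483 mW/m^2

175.8483


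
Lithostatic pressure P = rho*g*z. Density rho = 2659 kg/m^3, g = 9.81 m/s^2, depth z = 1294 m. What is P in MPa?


P = rho * g * z / 1e6
= 2659 * 9.81 * 1294 / 1e6
= 33753718.26 / 1e6
= 33.7537 MPa

33.7537


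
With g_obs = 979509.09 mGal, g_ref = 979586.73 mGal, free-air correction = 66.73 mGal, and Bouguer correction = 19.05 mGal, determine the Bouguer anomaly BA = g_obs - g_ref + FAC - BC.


BA = g_obs - g_ref + FAC - BC
= 979509.09 - 979586.73 + 66.73 - 19.05
= -29.96 mGal

-29.96


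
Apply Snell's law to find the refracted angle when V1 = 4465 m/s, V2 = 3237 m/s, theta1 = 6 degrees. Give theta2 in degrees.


sin(theta1) = sin(6 deg) = 0.104528
sin(theta2) = V2/V1 * sin(theta1) = 3237/4465 * 0.104528 = 0.07578
theta2 = arcsin(0.07578) = 4.3461 degrees

4.3461


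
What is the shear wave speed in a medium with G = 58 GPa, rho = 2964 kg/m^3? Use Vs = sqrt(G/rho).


Convert G to Pa: G = 58e9 Pa
Compute G/rho = 58e9 / 2964 = 19568151.1471
Vs = sqrt(19568151.1471) = 4423.59 m/s

4423.59


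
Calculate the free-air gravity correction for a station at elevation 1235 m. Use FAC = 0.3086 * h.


FAC = 0.3086 * h
= 0.3086 * 1235
= 381.121 mGal

381.121


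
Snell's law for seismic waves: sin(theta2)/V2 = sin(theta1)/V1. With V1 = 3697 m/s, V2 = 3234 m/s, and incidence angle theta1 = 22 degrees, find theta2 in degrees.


sin(theta1) = sin(22 deg) = 0.374607
sin(theta2) = V2/V1 * sin(theta1) = 3234/3697 * 0.374607 = 0.327692
theta2 = arcsin(0.327692) = 19.1288 degrees

19.1288


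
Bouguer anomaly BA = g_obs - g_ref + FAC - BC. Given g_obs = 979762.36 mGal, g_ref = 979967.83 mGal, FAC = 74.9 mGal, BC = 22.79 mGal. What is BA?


BA = g_obs - g_ref + FAC - BC
= 979762.36 - 979967.83 + 74.9 - 22.79
= -153.36 mGal

-153.36


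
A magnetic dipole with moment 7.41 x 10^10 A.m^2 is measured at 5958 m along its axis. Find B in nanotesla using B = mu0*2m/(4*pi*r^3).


m = 7.41 x 10^10 = 74100000000 A.m^2
2m = 148200000000 A.m^2
r^3 = 5958^3 = 211495677912
B = (4pi*10^-7) * 148200000000 / (4*pi * 211495677912) * 1e9
= 186233.612505 / 2657733071977.33 * 1e9
= 70.0724 nT

70.0724


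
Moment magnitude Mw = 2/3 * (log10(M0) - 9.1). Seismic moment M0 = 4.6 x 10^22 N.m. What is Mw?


log10(M0) = log10(4.6 x 10^22) = 22.6628
Mw = 2/3 * (22.6628 - 9.1)
= 2/3 * 13.5628
= 9.04

9.04


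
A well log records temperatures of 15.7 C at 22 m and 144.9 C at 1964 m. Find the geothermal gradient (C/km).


dT = 144.9 - 15.7 = 129.2 C
dz = 1964 - 22 = 1942 m
gradient = dT/dz * 1000 = 129.2/1942 * 1000 = 66.5294 C/km

66.5294


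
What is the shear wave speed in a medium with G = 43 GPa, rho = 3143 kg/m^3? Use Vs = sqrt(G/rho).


Convert G to Pa: G = 43e9 Pa
Compute G/rho = 43e9 / 3143 = 13681196.3093
Vs = sqrt(13681196.3093) = 3698.81 m/s

3698.81


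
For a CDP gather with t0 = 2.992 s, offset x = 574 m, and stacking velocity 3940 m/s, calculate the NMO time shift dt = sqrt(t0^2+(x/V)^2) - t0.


x/Vnmo = 574/3940 = 0.145685
(x/Vnmo)^2 = 0.021224
t0^2 = 8.952064
sqrt(8.952064 + 0.021224) = 2.995545
dt = 2.995545 - 2.992 = 0.003545

0.003545


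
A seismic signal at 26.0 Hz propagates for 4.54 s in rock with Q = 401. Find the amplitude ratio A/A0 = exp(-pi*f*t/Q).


pi*f*t/Q = pi*26.0*4.54/401 = 0.924772
A/A0 = exp(-0.924772) = 0.396622

0.396622


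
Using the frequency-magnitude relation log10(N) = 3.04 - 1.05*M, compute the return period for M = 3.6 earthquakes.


log10(N) = 3.04 - 1.05*3.6 = -0.74
N = 10^-0.74 = 0.18197
T = 1/N = 1/0.18197 = 5.4954 years

5.4954


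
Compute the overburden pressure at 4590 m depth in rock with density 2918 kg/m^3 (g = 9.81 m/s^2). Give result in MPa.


P = rho * g * z / 1e6
= 2918 * 9.81 * 4590 / 1e6
= 131391412.2 / 1e6
= 131.3914 MPa

131.3914


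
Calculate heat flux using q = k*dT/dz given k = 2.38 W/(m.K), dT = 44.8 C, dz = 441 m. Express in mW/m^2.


q = k * dT / dz * 1000
= 2.38 * 44.8 / 441 * 1000
= 0.241778 * 1000
= 241.7778 mW/m^2

241.7778


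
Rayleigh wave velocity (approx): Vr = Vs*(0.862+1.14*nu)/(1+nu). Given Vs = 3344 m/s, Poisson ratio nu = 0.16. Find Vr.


Numerator factor = 0.862 + 1.14*0.16 = 1.0444
Denominator = 1 + 0.16 = 1.16
Vr = 3344 * 1.0444 / 1.16 = 3010.75 m/s

3010.75


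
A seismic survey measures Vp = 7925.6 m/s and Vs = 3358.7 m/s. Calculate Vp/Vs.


Vp/Vs = 7925.6 / 3358.7
= 2.3597

2.3597


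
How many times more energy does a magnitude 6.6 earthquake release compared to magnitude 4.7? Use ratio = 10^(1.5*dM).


M2 - M1 = 6.6 - 4.7 = 1.9
1.5 * 1.9 = 2.85
ratio = 10^2.85 = 707.95

707.95


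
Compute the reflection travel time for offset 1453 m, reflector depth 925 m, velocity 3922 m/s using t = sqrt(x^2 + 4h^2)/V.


x^2 + 4h^2 = 1453^2 + 4*925^2 = 2111209 + 3422500 = 5533709
sqrt(5533709) = 2352.3837
t = 2352.3837 / 3922 = 0.5998 s

0.5998


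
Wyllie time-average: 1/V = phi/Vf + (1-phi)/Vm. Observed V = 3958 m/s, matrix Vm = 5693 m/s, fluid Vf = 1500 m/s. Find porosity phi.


1/V - 1/Vm = 1/3958 - 1/5693 = 7.7e-05
1/Vf - 1/Vm = 1/1500 - 1/5693 = 0.00049101
phi = 7.7e-05 / 0.00049101 = 0.1568

0.1568


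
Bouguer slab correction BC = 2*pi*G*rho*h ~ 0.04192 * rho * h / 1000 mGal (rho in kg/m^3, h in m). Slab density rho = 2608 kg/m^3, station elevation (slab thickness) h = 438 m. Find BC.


BC = 0.04192 * rho * h / 1000
= 0.04192 * 2608 * 438 / 1000
= 47.8854 mGal

47.8854


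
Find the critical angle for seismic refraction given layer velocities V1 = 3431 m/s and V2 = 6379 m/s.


V1/V2 = 3431/6379 = 0.537859
theta_c = arcsin(0.537859) = 32.538 degrees

32.538


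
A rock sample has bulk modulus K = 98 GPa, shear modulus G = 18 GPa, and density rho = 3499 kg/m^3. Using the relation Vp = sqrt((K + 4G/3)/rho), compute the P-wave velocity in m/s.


First compute the effective modulus:
K + 4G/3 = 98e9 + 4*18e9/3 = 122000000000.0 Pa
Then divide by density:
122000000000.0 / 3499 = 34867104.8871 Pa/(kg/m^3)
Take the square root:
Vp = sqrt(34867104.8871) = 5904.84 m/s

5904.84


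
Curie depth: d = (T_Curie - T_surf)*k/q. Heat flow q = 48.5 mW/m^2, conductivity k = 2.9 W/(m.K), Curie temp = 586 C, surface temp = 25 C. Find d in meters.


T_Curie - T_surf = 586 - 25 = 561 C
Convert q to W/m^2: 48.5 mW/m^2 = 0.0485 W/m^2
d = 561 * 2.9 / 0.0485 = 33544.33 m

33544.33


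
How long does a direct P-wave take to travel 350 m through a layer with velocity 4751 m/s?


t = x / V
= 350 / 4751
= 0.0737 s

0.0737


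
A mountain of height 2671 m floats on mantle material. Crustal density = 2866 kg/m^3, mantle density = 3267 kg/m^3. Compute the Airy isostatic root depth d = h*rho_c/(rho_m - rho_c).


rho_m - rho_c = 3267 - 2866 = 401
d = 2671 * 2866 / 401
= 7655086 / 401
= 19089.99 m

19089.99


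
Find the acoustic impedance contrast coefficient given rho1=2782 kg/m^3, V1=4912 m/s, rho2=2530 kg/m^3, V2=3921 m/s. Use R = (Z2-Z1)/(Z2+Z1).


Z1 = 2782 * 4912 = 13665184
Z2 = 2530 * 3921 = 9920130
R = (9920130 - 13665184) / (9920130 + 13665184) = -3745054 / 23585314 = -0.1588

-0.1588


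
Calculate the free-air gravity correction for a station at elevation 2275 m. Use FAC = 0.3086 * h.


FAC = 0.3086 * h
= 0.3086 * 2275
= 702.065 mGal

702.065


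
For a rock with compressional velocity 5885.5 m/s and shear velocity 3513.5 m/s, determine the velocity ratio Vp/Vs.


Vp/Vs = 5885.5 / 3513.5
= 1.6751

1.6751


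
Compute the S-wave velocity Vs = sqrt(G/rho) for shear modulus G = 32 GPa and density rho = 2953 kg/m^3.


Convert G to Pa: G = 32e9 Pa
Compute G/rho = 32e9 / 2953 = 10836437.5212
Vs = sqrt(10836437.5212) = 3291.87 m/s

3291.87


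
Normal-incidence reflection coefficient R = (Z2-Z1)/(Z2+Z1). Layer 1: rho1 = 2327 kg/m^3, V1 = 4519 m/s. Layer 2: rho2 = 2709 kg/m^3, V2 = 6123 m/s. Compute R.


Z1 = 2327 * 4519 = 10515713
Z2 = 2709 * 6123 = 16587207
R = (16587207 - 10515713) / (16587207 + 10515713) = 6071494 / 27102920 = 0.224

0.224


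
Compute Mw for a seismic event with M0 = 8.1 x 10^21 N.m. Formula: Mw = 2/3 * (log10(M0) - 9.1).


log10(M0) = log10(8.1 x 10^21) = 21.9085
Mw = 2/3 * (21.9085 - 9.1)
= 2/3 * 12.8085
= 8.54

8.54


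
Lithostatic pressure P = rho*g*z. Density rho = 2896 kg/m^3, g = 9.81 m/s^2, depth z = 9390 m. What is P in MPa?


P = rho * g * z / 1e6
= 2896 * 9.81 * 9390 / 1e6
= 266767646.4 / 1e6
= 266.7676 MPa

266.7676


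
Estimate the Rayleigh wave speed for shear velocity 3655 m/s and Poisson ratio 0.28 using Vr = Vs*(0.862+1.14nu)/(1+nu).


Numerator factor = 0.862 + 1.14*0.28 = 1.1812
Denominator = 1 + 0.28 = 1.28
Vr = 3655 * 1.1812 / 1.28 = 3372.88 m/s

3372.88


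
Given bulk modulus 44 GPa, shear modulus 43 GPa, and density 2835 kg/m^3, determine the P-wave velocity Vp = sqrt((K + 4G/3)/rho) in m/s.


First compute the effective modulus:
K + 4G/3 = 44e9 + 4*43e9/3 = 101333333333.33 Pa
Then divide by density:
101333333333.33 / 2835 = 35743680.1881 Pa/(kg/m^3)
Take the square root:
Vp = sqrt(35743680.1881) = 5978.6 m/s

5978.6


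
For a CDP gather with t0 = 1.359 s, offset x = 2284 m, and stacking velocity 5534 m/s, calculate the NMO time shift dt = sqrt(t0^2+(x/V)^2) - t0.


x/Vnmo = 2284/5534 = 0.412721
(x/Vnmo)^2 = 0.170339
t0^2 = 1.846881
sqrt(1.846881 + 0.170339) = 1.420289
dt = 1.420289 - 1.359 = 0.061289

0.061289


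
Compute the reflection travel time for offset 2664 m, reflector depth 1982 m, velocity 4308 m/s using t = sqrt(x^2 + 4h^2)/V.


x^2 + 4h^2 = 2664^2 + 4*1982^2 = 7096896 + 15713296 = 22810192
sqrt(22810192) = 4776.0017
t = 4776.0017 / 4308 = 1.1086 s

1.1086


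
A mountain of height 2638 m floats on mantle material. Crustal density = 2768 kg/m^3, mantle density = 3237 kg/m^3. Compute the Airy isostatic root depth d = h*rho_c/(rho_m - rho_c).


rho_m - rho_c = 3237 - 2768 = 469
d = 2638 * 2768 / 469
= 7301984 / 469
= 15569.26 m

15569.26


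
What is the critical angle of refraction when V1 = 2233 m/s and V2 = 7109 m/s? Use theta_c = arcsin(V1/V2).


V1/V2 = 2233/7109 = 0.314109
theta_c = arcsin(0.314109) = 18.307 degrees

18.307


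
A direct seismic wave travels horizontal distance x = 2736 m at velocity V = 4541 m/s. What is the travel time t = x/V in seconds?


t = x / V
= 2736 / 4541
= 0.6025 s

0.6025


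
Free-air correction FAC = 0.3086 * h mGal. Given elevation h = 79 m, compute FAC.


FAC = 0.3086 * h
= 0.3086 * 79
= 24.3794 mGal

24.3794


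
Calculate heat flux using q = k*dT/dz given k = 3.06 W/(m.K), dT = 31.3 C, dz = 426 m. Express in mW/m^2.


q = k * dT / dz * 1000
= 3.06 * 31.3 / 426 * 1000
= 0.224831 * 1000
= 224.831 mW/m^2

224.831


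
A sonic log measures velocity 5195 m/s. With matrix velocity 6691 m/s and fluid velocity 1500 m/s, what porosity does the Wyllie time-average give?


1/V - 1/Vm = 1/5195 - 1/6691 = 4.304e-05
1/Vf - 1/Vm = 1/1500 - 1/6691 = 0.00051721
phi = 4.304e-05 / 0.00051721 = 0.0832

0.0832


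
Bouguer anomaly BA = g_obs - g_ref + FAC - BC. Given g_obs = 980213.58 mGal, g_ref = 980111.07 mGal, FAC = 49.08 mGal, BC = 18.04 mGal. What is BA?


BA = g_obs - g_ref + FAC - BC
= 980213.58 - 980111.07 + 49.08 - 18.04
= 133.55 mGal

133.55


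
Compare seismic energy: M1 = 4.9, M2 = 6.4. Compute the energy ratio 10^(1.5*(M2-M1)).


M2 - M1 = 6.4 - 4.9 = 1.5
1.5 * 1.5 = 2.25
ratio = 10^2.25 = 177.83

177.83


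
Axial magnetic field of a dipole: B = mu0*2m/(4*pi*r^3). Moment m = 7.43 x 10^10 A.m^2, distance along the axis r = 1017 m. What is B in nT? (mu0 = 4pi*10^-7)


m = 7.43 x 10^10 = 74300000000 A.m^2
2m = 148600000000 A.m^2
r^3 = 1017^3 = 1051871913
B = (4pi*10^-7) * 148600000000 / (4*pi * 1051871913) * 1e9
= 186736.267329 / 13218212297.59 * 1e9
= 14127.1954 nT

14127.1954


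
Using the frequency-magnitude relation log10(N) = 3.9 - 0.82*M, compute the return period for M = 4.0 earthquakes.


log10(N) = 3.9 - 0.82*4.0 = 0.62
N = 10^0.62 = 4.168694
T = 1/N = 1/4.168694 = 0.2399 years

0.2399


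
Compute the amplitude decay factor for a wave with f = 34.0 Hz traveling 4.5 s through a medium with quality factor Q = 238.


pi*f*t/Q = pi*34.0*4.5/238 = 2.019595
A/A0 = exp(-2.019595) = 0.132709

0.132709


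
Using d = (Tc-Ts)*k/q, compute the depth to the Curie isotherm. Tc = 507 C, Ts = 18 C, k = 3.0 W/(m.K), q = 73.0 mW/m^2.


T_Curie - T_surf = 507 - 18 = 489 C
Convert q to W/m^2: 73.0 mW/m^2 = 0.073 W/m^2
d = 489 * 3.0 / 0.073 = 20095.89 m

20095.89


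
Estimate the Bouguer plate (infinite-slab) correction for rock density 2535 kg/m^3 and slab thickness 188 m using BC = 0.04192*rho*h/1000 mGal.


BC = 0.04192 * rho * h / 1000
= 0.04192 * 2535 * 188 / 1000
= 19.9782 mGal

19.9782


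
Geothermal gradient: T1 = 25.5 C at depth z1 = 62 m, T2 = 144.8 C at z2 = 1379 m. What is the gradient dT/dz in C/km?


dT = 144.8 - 25.5 = 119.3 C
dz = 1379 - 62 = 1317 m
gradient = dT/dz * 1000 = 119.3/1317 * 1000 = 90.5847 C/km

90.5847


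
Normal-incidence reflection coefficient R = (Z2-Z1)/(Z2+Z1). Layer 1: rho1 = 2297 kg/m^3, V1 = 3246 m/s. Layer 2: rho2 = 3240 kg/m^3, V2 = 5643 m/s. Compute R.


Z1 = 2297 * 3246 = 7456062
Z2 = 3240 * 5643 = 18283320
R = (18283320 - 7456062) / (18283320 + 7456062) = 10827258 / 25739382 = 0.4206

0.4206


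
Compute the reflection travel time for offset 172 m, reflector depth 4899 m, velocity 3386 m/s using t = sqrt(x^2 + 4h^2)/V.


x^2 + 4h^2 = 172^2 + 4*4899^2 = 29584 + 96000804 = 96030388
sqrt(96030388) = 9799.5096
t = 9799.5096 / 3386 = 2.8941 s

2.8941


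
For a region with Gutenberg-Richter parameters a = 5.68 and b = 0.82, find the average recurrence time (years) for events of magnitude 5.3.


log10(N) = 5.68 - 0.82*5.3 = 1.334
N = 10^1.334 = 21.577444
T = 1/N = 1/21.577444 = 0.0463 years

0.0463


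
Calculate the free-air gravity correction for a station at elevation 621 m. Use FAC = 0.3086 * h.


FAC = 0.3086 * h
= 0.3086 * 621
= 191.6406 mGal

191.6406


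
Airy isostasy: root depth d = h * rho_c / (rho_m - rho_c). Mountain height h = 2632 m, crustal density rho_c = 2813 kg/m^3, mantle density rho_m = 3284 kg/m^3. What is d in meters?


rho_m - rho_c = 3284 - 2813 = 471
d = 2632 * 2813 / 471
= 7403816 / 471
= 15719.35 m

15719.35


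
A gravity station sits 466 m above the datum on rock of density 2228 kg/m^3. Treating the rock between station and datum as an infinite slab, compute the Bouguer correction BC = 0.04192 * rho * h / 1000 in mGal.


BC = 0.04192 * rho * h / 1000
= 0.04192 * 2228 * 466 / 1000
= 43.5234 mGal

43.5234


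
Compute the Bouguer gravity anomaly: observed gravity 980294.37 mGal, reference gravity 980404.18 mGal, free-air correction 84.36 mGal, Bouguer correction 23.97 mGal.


BA = g_obs - g_ref + FAC - BC
= 980294.37 - 980404.18 + 84.36 - 23.97
= -49.42 mGal

-49.42


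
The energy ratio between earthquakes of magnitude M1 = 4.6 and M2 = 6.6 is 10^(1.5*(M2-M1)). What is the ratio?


M2 - M1 = 6.6 - 4.6 = 2.0
1.5 * 2.0 = 3.0
ratio = 10^3.0 = 1000.0

1000.0


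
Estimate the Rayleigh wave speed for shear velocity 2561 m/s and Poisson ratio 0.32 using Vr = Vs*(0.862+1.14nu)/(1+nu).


Numerator factor = 0.862 + 1.14*0.32 = 1.2268
Denominator = 1 + 0.32 = 1.32
Vr = 2561 * 1.2268 / 1.32 = 2380.18 m/s

2380.18


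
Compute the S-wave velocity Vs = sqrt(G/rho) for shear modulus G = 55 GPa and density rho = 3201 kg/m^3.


Convert G to Pa: G = 55e9 Pa
Compute G/rho = 55e9 / 3201 = 17182130.5842
Vs = sqrt(17182130.5842) = 4145.13 m/s

4145.13


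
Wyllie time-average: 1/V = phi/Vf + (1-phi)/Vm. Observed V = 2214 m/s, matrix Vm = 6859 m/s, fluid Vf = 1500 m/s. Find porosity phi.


1/V - 1/Vm = 1/2214 - 1/6859 = 0.00030588
1/Vf - 1/Vm = 1/1500 - 1/6859 = 0.00052087
phi = 0.00030588 / 0.00052087 = 0.5872

0.5872


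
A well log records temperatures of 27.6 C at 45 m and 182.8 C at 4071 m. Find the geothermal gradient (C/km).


dT = 182.8 - 27.6 = 155.2 C
dz = 4071 - 45 = 4026 m
gradient = dT/dz * 1000 = 155.2/4026 * 1000 = 38.5494 C/km

38.5494


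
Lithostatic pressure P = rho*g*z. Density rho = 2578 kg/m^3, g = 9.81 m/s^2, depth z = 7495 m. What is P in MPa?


P = rho * g * z / 1e6
= 2578 * 9.81 * 7495 / 1e6
= 189549899.1 / 1e6
= 189.5499 MPa

189.5499


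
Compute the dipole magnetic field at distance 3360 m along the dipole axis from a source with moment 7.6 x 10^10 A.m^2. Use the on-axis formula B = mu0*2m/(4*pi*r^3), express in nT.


m = 7.6 x 10^10 = 76000000000 A.m^2
2m = 152000000000 A.m^2
r^3 = 3360^3 = 37933056000
B = (4pi*10^-7) * 152000000000 / (4*pi * 37933056000) * 1e9
= 191008.833338 / 476680840231.24 * 1e9
= 400.7059 nT

400.7059


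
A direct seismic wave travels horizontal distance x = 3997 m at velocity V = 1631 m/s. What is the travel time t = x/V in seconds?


t = x / V
= 3997 / 1631
= 2.4506 s

2.4506


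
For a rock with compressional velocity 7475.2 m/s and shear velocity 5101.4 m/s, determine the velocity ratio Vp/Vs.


Vp/Vs = 7475.2 / 5101.4
= 1.4653

1.4653


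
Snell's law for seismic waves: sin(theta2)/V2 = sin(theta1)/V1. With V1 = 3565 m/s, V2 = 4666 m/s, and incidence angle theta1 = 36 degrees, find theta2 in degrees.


sin(theta1) = sin(36 deg) = 0.587785
sin(theta2) = V2/V1 * sin(theta1) = 4666/3565 * 0.587785 = 0.769314
theta2 = arcsin(0.769314) = 50.2924 degrees

50.2924


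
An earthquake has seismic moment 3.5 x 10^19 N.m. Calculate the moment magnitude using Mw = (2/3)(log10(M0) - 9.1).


log10(M0) = log10(3.5 x 10^19) = 19.5441
Mw = 2/3 * (19.5441 - 9.1)
= 2/3 * 10.4441
= 6.96

6.96


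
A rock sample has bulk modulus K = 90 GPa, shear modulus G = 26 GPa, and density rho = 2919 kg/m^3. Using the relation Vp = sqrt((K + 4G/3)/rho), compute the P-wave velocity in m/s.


First compute the effective modulus:
K + 4G/3 = 90e9 + 4*26e9/3 = 124666666666.67 Pa
Then divide by density:
124666666666.67 / 2919 = 42708690.1907 Pa/(kg/m^3)
Take the square root:
Vp = sqrt(42708690.1907) = 6535.19 m/s

6535.19


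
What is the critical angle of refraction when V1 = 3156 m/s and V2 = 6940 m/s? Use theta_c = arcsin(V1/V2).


V1/V2 = 3156/6940 = 0.454755
theta_c = arcsin(0.454755) = 27.0492 degrees

27.0492


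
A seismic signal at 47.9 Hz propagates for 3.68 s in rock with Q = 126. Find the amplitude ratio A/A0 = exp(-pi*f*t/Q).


pi*f*t/Q = pi*47.9*3.68/126 = 4.395038
A/A0 = exp(-4.395038) = 0.012338

0.012338


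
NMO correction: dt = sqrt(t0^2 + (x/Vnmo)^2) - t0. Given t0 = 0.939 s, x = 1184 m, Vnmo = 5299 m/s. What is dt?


x/Vnmo = 1184/5299 = 0.223438
(x/Vnmo)^2 = 0.049925
t0^2 = 0.881721
sqrt(0.881721 + 0.049925) = 0.965218
dt = 0.965218 - 0.939 = 0.026218

0.026218


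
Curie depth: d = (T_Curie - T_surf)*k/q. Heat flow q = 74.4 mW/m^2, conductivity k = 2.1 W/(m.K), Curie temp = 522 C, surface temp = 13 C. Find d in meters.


T_Curie - T_surf = 522 - 13 = 509 C
Convert q to W/m^2: 74.4 mW/m^2 = 0.0744 W/m^2
d = 509 * 2.1 / 0.0744 = 14366.94 m

14366.94


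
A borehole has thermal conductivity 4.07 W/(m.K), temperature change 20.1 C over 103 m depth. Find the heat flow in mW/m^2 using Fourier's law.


q = k * dT / dz * 1000
= 4.07 * 20.1 / 103 * 1000
= 0.794243 * 1000
= 794.2427 mW/m^2

794.2427


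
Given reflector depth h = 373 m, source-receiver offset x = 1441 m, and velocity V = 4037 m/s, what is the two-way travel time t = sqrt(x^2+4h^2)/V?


x^2 + 4h^2 = 1441^2 + 4*373^2 = 2076481 + 556516 = 2632997
sqrt(2632997) = 1622.6512
t = 1622.6512 / 4037 = 0.4019 s

0.4019


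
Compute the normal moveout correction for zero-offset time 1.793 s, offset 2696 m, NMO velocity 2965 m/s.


x/Vnmo = 2696/2965 = 0.909275
(x/Vnmo)^2 = 0.826781
t0^2 = 3.214849
sqrt(3.214849 + 0.826781) = 2.010381
dt = 2.010381 - 1.793 = 0.217381

0.217381


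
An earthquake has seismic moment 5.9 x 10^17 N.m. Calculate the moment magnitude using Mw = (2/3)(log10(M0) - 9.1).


log10(M0) = log10(5.9 x 10^17) = 17.7709
Mw = 2/3 * (17.7709 - 9.1)
= 2/3 * 8.6709
= 5.78

5.78


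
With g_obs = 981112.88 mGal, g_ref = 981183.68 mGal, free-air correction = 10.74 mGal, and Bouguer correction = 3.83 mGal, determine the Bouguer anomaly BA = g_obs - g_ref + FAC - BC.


BA = g_obs - g_ref + FAC - BC
= 981112.88 - 981183.68 + 10.74 - 3.83
= -63.89 mGal

-63.89


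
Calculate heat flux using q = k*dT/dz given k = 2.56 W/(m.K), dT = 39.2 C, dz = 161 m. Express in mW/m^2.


q = k * dT / dz * 1000
= 2.56 * 39.2 / 161 * 1000
= 0.623304 * 1000
= 623.3043 mW/m^2

623.3043


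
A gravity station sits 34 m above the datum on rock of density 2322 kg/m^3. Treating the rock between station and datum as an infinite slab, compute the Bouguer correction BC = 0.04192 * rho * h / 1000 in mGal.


BC = 0.04192 * rho * h / 1000
= 0.04192 * 2322 * 34 / 1000
= 3.3095 mGal

3.3095


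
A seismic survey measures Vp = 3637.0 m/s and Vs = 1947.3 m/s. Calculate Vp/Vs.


Vp/Vs = 3637.0 / 1947.3
= 1.8677

1.8677


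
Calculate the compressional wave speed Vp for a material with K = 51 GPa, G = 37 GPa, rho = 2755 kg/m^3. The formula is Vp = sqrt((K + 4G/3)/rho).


First compute the effective modulus:
K + 4G/3 = 51e9 + 4*37e9/3 = 100333333333.33 Pa
Then divide by density:
100333333333.33 / 2755 = 36418632.7889 Pa/(kg/m^3)
Take the square root:
Vp = sqrt(36418632.7889) = 6034.79 m/s

6034.79


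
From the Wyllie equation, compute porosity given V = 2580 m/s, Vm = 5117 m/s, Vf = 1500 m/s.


1/V - 1/Vm = 1/2580 - 1/5117 = 0.00019217
1/Vf - 1/Vm = 1/1500 - 1/5117 = 0.00047124
phi = 0.00019217 / 0.00047124 = 0.4078

0.4078


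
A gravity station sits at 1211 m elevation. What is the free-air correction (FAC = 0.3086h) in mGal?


FAC = 0.3086 * h
= 0.3086 * 1211
= 373.7146 mGal

373.7146


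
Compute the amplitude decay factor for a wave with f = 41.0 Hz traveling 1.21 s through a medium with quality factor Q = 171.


pi*f*t/Q = pi*41.0*1.21/171 = 0.911429
A/A0 = exp(-0.911429) = 0.401949

0.401949


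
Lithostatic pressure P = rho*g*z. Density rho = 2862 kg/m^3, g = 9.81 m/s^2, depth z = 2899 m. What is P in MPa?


P = rho * g * z / 1e6
= 2862 * 9.81 * 2899 / 1e6
= 81392961.78 / 1e6
= 81.393 MPa

81.393


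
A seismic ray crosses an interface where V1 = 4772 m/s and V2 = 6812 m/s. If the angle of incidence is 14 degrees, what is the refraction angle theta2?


sin(theta1) = sin(14 deg) = 0.241922
sin(theta2) = V2/V1 * sin(theta1) = 6812/4772 * 0.241922 = 0.345342
theta2 = arcsin(0.345342) = 20.2027 degrees

20.2027


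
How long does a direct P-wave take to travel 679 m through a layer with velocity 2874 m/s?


t = x / V
= 679 / 2874
= 0.2363 s

0.2363


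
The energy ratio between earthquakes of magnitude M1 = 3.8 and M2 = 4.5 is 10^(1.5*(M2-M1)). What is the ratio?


M2 - M1 = 4.5 - 3.8 = 0.7
1.5 * 0.7 = 1.05
ratio = 10^1.05 = 11.22

11.22


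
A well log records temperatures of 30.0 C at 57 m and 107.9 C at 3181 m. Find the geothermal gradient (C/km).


dT = 107.9 - 30.0 = 77.9 C
dz = 3181 - 57 = 3124 m
gradient = dT/dz * 1000 = 77.9/3124 * 1000 = 24.936 C/km

24.936


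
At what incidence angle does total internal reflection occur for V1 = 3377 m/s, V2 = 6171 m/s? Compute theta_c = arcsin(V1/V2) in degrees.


V1/V2 = 3377/6171 = 0.547237
theta_c = arcsin(0.547237) = 33.1777 degrees

33.1777


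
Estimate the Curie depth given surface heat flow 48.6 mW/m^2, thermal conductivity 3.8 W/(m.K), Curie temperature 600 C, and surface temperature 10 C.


T_Curie - T_surf = 600 - 10 = 590 C
Convert q to W/m^2: 48.6 mW/m^2 = 0.0486 W/m^2
d = 590 * 3.8 / 0.0486 = 46131.69 m

46131.69


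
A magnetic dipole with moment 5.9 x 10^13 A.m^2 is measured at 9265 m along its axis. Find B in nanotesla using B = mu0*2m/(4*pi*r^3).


m = 5.9 x 10^13 = 59000000000000 A.m^2
2m = 118000000000000 A.m^2
r^3 = 9265^3 = 795309684625
B = (4pi*10^-7) * 118000000000000 / (4*pi * 795309684625) * 1e9
= 148283173.249438 / 9994156250186.86 * 1e9
= 14836.9877 nT

14836.9877


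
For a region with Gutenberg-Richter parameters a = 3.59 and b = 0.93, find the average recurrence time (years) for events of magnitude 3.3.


log10(N) = 3.59 - 0.93*3.3 = 0.521
N = 10^0.521 = 3.318945
T = 1/N = 1/3.318945 = 0.3013 years

0.3013


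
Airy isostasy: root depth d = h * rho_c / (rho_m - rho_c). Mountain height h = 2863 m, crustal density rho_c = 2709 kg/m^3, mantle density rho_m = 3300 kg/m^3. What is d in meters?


rho_m - rho_c = 3300 - 2709 = 591
d = 2863 * 2709 / 591
= 7755867 / 591
= 13123.29 m

13123.29


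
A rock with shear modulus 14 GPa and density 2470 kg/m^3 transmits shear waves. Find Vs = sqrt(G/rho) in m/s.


Convert G to Pa: G = 14e9 Pa
Compute G/rho = 14e9 / 2470 = 5668016.1943
Vs = sqrt(5668016.1943) = 2380.76 m/s

2380.76


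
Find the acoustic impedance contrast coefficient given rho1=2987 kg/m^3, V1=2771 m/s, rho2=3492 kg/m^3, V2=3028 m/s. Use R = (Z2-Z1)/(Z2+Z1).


Z1 = 2987 * 2771 = 8276977
Z2 = 3492 * 3028 = 10573776
R = (10573776 - 8276977) / (10573776 + 8276977) = 2296799 / 18850753 = 0.1218

0.1218


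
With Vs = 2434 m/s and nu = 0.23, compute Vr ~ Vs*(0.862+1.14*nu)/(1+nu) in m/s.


Numerator factor = 0.862 + 1.14*0.23 = 1.1242
Denominator = 1 + 0.23 = 1.23
Vr = 2434 * 1.1242 / 1.23 = 2224.64 m/s

2224.64


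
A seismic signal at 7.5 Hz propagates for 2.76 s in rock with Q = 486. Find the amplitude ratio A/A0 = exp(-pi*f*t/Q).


pi*f*t/Q = pi*7.5*2.76/486 = 0.133809
A/A0 = exp(-0.133809) = 0.874757

0.874757


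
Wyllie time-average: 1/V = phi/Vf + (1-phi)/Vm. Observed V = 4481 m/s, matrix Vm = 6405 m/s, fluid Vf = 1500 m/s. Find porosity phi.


1/V - 1/Vm = 1/4481 - 1/6405 = 6.704e-05
1/Vf - 1/Vm = 1/1500 - 1/6405 = 0.00051054
phi = 6.704e-05 / 0.00051054 = 0.1313

0.1313


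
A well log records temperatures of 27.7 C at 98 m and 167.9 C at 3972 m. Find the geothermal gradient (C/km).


dT = 167.9 - 27.7 = 140.2 C
dz = 3972 - 98 = 3874 m
gradient = dT/dz * 1000 = 140.2/3874 * 1000 = 36.19 C/km

36.19


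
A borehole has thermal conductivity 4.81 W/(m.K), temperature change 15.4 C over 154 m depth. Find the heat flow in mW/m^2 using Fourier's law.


q = k * dT / dz * 1000
= 4.81 * 15.4 / 154 * 1000
= 0.481 * 1000
= 481.0 mW/m^2

481.0


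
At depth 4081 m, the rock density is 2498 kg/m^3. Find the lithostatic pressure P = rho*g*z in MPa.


P = rho * g * z / 1e6
= 2498 * 9.81 * 4081 / 1e6
= 100006455.78 / 1e6
= 100.0065 MPa

100.0065


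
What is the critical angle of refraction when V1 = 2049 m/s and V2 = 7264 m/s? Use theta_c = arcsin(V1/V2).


V1/V2 = 2049/7264 = 0.282076
theta_c = arcsin(0.282076) = 16.3841 degrees

16.3841


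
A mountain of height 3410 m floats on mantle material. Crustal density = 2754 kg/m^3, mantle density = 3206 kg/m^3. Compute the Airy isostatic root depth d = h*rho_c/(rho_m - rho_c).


rho_m - rho_c = 3206 - 2754 = 452
d = 3410 * 2754 / 452
= 9391140 / 452
= 20776.86 m

20776.86


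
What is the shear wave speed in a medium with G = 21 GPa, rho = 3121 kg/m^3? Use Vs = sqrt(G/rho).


Convert G to Pa: G = 21e9 Pa
Compute G/rho = 21e9 / 3121 = 6728612.6242
Vs = sqrt(6728612.6242) = 2593.96 m/s

2593.96


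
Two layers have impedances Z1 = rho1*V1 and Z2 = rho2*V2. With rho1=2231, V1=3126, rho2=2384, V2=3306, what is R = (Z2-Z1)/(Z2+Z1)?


Z1 = 2231 * 3126 = 6974106
Z2 = 2384 * 3306 = 7881504
R = (7881504 - 6974106) / (7881504 + 6974106) = 907398 / 14855610 = 0.0611

0.0611


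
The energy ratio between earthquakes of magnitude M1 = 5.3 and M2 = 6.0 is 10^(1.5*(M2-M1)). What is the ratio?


M2 - M1 = 6.0 - 5.3 = 0.7
1.5 * 0.7 = 1.05
ratio = 10^1.05 = 11.22

11.22


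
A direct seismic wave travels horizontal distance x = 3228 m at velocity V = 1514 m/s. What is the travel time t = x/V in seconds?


t = x / V
= 3228 / 1514
= 2.1321 s

2.1321


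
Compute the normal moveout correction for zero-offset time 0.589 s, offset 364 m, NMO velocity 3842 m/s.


x/Vnmo = 364/3842 = 0.094742
(x/Vnmo)^2 = 0.008976
t0^2 = 0.346921
sqrt(0.346921 + 0.008976) = 0.596571
dt = 0.596571 - 0.589 = 0.007571

0.007571


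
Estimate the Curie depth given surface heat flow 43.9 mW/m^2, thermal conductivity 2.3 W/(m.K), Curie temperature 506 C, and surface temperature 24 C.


T_Curie - T_surf = 506 - 24 = 482 C
Convert q to W/m^2: 43.9 mW/m^2 = 0.0439 W/m^2
d = 482 * 2.3 / 0.0439 = 25252.85 m

25252.85


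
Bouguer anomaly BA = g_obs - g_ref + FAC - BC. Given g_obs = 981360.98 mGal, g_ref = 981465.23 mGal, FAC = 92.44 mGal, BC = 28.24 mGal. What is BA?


BA = g_obs - g_ref + FAC - BC
= 981360.98 - 981465.23 + 92.44 - 28.24
= -40.05 mGal

-40.05


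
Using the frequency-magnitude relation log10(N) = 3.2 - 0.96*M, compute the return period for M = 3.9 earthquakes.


log10(N) = 3.2 - 0.96*3.9 = -0.544
N = 10^-0.544 = 0.285759
T = 1/N = 1/0.285759 = 3.4995 years

3.4995


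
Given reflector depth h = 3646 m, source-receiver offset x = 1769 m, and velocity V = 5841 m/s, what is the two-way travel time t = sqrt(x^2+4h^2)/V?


x^2 + 4h^2 = 1769^2 + 4*3646^2 = 3129361 + 53173264 = 56302625
sqrt(56302625) = 7503.5075
t = 7503.5075 / 5841 = 1.2846 s

1.2846


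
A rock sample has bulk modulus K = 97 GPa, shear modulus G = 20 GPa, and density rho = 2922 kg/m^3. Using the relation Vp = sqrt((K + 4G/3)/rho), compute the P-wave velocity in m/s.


First compute the effective modulus:
K + 4G/3 = 97e9 + 4*20e9/3 = 123666666666.67 Pa
Then divide by density:
123666666666.67 / 2922 = 42322610.0844 Pa/(kg/m^3)
Take the square root:
Vp = sqrt(42322610.0844) = 6505.58 m/s

6505.58


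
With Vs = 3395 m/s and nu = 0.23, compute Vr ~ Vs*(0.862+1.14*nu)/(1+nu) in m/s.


Numerator factor = 0.862 + 1.14*0.23 = 1.1242
Denominator = 1 + 0.23 = 1.23
Vr = 3395 * 1.1242 / 1.23 = 3102.97 m/s

3102.97


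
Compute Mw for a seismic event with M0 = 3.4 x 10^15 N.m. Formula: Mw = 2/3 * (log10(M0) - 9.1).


log10(M0) = log10(3.4 x 10^15) = 15.5315
Mw = 2/3 * (15.5315 - 9.1)
= 2/3 * 6.4315
= 4.29

4.29


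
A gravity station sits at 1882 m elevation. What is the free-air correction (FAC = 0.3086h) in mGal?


FAC = 0.3086 * h
= 0.3086 * 1882
= 580.7852 mGal

580.7852


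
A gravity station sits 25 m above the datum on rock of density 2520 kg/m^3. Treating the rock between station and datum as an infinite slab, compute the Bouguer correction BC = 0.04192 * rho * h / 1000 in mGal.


BC = 0.04192 * rho * h / 1000
= 0.04192 * 2520 * 25 / 1000
= 2.641 mGal

2.641


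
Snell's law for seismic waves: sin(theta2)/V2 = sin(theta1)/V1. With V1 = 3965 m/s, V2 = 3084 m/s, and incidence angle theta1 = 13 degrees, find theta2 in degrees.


sin(theta1) = sin(13 deg) = 0.224951
sin(theta2) = V2/V1 * sin(theta1) = 3084/3965 * 0.224951 = 0.174968
theta2 = arcsin(0.174968) = 10.0768 degrees

10.0768


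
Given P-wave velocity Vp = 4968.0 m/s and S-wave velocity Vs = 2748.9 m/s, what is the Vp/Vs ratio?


Vp/Vs = 4968.0 / 2748.9
= 1.8073

1.8073


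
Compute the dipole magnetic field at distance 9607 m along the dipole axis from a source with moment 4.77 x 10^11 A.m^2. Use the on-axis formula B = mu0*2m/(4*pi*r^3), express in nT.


m = 4.77 x 10^11 = 477000000000 A.m^2
2m = 954000000000 A.m^2
r^3 = 9607^3 = 886672771543
B = (4pi*10^-7) * 954000000000 / (4*pi * 886672771543) * 1e9
= 1198831.75661 / 11142258660870.36 * 1e9
= 107.5932 nT

107.5932


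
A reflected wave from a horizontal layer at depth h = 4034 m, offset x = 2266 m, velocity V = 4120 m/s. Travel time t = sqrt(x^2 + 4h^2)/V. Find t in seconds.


x^2 + 4h^2 = 2266^2 + 4*4034^2 = 5134756 + 65092624 = 70227380
sqrt(70227380) = 8380.1778
t = 8380.1778 / 4120 = 2.034 s

2.034


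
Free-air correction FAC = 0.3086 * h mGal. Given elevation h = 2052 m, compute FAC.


FAC = 0.3086 * h
= 0.3086 * 2052
= 633.2472 mGal

633.2472


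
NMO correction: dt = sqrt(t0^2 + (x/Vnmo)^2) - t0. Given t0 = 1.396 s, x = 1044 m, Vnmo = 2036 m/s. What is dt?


x/Vnmo = 1044/2036 = 0.51277
(x/Vnmo)^2 = 0.262933
t0^2 = 1.948816
sqrt(1.948816 + 0.262933) = 1.487195
dt = 1.487195 - 1.396 = 0.091195

0.091195


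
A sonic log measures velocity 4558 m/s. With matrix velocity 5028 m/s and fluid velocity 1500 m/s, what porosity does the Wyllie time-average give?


1/V - 1/Vm = 1/4558 - 1/5028 = 2.051e-05
1/Vf - 1/Vm = 1/1500 - 1/5028 = 0.00046778
phi = 2.051e-05 / 0.00046778 = 0.0438

0.0438
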